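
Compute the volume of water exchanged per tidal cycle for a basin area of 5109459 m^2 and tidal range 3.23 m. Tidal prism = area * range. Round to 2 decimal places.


Tidal prism = Area * Tidal range
P = 5109459 * 3.23
P = 16503552.57 m^3

16503552.57


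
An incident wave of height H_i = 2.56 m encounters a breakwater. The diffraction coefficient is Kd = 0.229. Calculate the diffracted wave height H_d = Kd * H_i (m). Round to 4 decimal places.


H_d = Kd * H_i
H_d = 0.229 * 2.56
H_d = 0.5862 m

0.5862


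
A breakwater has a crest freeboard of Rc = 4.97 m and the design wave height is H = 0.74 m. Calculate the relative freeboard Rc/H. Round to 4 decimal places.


Relative freeboard = Rc / H
= 4.97 / 0.74
= 6.7162

6.7162


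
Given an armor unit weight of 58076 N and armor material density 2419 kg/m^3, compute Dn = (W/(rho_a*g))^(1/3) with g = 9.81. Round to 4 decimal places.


V = W / (rho_a * g)
V = 58076 / (2419 * 9.81)
V = 58076 / 23730.39
V = 2.447326 m^3
Dn = V^(1/3) = 2.447326^(1/3)
Dn = 1.3476 m

1.3476


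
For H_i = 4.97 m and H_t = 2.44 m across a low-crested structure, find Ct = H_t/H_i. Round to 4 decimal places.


Ct = H_t / H_i
Ct = 2.44 / 4.97
Ct = 0.4909

0.4909


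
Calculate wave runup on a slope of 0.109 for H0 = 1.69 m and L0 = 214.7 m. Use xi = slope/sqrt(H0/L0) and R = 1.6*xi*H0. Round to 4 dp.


xi = slope / sqrt(H0/L0)
H0/L0 = 1.69/214.7 = 0.007871
sqrt(0.007871) = 0.088721
xi = 0.109 / 0.088721 = 1.228568
R = 1.6 * xi * H0 = 1.6 * 1.228568 * 1.69
R = 3.3220 m

3.3220


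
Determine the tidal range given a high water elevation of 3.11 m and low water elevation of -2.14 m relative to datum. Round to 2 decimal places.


Tidal range = High water - Low water
Tidal range = 3.11 - (-2.14)
Tidal range = 5.25 m

5.25


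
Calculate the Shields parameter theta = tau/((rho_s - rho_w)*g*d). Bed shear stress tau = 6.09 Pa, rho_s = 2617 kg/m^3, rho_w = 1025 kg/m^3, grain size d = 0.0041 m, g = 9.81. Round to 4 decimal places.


theta = tau / ((rho_s - rho_w) * g * d)
rho_s - rho_w = 2617 - 1025 = 1592
Denominator = 1592 * 9.81 * 0.0041 = 64.031832
theta = 6.09 / 64.031832
theta = 0.0951

0.0951


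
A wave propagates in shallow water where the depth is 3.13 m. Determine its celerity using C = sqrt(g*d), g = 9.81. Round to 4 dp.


Using the shallow-water approximation:
C = sqrt(g * d) = sqrt(9.81 * 3.13)
C = sqrt(30.7053)
C = 5.5412 m/s

5.5412


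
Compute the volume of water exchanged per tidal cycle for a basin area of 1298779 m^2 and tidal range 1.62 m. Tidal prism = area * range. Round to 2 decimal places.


Tidal prism = Area * Tidal range
P = 1298779 * 1.62
P = 2104021.98 m^3

2104021.98


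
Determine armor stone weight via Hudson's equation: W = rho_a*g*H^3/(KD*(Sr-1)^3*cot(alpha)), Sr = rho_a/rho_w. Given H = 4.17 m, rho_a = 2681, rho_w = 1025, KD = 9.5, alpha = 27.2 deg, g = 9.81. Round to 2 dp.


Sr = rho_a / rho_w = 2681 / 1025 = 2.615610
(Sr - 1) = 1.615610
(Sr - 1)^3 = 4.217056
cot(27.2) = 1 / tan(27.2) = 1 / 0.513930 = 1.945790
Numerator = 2681 * 9.81 * 4.17^3 = 1907102.2840
Denominator = 9.5 * 4.217056 * 1.945790 = 77.952289
W = 1907102.2840 / 77.952289
W = 24464.99 N

24464.99


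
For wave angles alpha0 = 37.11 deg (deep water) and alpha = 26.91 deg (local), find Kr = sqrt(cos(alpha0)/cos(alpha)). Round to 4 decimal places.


Kr = sqrt(cos(alpha0) / cos(alpha))
cos(37.11) = 0.797479
cos(26.91) = 0.891719
Kr = sqrt(0.797479 / 0.891719)
Kr = sqrt(0.894317)
Kr = 0.9457

0.9457


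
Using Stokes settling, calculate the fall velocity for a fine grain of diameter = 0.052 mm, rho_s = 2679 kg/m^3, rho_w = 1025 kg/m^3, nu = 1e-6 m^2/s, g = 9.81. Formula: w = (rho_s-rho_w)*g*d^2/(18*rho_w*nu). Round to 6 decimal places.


w = (rho_s - rho_w) * g * d^2 / (18 * rho_w * nu)
d = 0.052 mm = 0.000052 m
rho_s - rho_w = 2679 - 1025 = 1654
Numerator = 1654 * 9.81 * (0.000052)^2 = 0.000043874401
Denominator = 18 * 1025 * 1e-6 = 0.018450
w = 0.002378 m/s

0.002378


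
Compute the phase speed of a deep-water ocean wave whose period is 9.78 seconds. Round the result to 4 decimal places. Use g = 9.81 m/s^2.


We use the deep-water celerity formula:
C = g * T / (2 * pi)
C = 9.81 * 9.78 / (2 * 3.14159...)
C = 95.941800 / 6.283185
C = 15.2696 m/s

15.2696


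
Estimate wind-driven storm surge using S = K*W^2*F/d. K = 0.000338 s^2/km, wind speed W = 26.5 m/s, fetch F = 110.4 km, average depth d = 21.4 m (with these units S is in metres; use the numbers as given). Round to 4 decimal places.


S = K * W^2 * F / d
W^2 = 26.5^2 = 702.25
S = 0.000338 * 702.25 * 110.4 / 21.4
Numerator = 0.000338 * 702.25 * 110.4 = 26.204599
S = 26.204599 / 21.4 = 1.2245 m

1.2245


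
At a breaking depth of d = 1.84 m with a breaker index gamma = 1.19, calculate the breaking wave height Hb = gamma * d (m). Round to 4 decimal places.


Hb = gamma * d
Hb = 1.19 * 1.84
Hb = 2.1896 m

2.1896


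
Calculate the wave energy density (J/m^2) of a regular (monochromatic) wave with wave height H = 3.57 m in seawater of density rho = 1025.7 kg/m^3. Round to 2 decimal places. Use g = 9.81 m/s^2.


E = (1/8) * rho * g * H^2
E = (1/8) * 1025.7 * 9.81 * 3.57^2
E = 0.125 * 1025.7 * 9.81 * 12.7449
E = 16030.08 J/m^2

16030.08


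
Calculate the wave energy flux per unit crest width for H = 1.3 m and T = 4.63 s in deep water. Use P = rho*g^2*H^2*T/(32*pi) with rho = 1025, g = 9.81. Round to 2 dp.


P = rho * g^2 * H^2 * T / (32 * pi)
P = 1025 * 9.81^2 * 1.3^2 * 4.63 / (32 * pi)
P = 1025 * 96.2361 * 1.6900 * 4.63 / 100.53096
P = 7677.68 W/m

7677.68


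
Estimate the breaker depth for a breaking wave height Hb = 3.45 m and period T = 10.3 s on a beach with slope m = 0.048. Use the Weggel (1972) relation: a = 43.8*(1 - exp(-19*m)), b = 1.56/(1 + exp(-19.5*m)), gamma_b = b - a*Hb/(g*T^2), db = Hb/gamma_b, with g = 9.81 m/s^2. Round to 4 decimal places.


a = 43.8 * (1 - exp(-19 * m))
exp(-19 * 0.048) = exp(-0.9120) = 0.401720
a = 43.8 * (1 - 0.401720) = 26.204665
b = 1.56 / (1 + exp(-19.5 * m))
exp(-19.5 * 0.048) = exp(-0.9360) = 0.392193
b = 1.56 / (1 + 0.392193) = 1.120534
Hb / (g * T^2) = 3.45 / (9.81 * 10.3^2) = 3.45 / 1040.7429 = 0.00331494
gamma_b = b - a * Hb/(g*T^2) = 1.120534 - 26.204665 * 0.00331494 = 1.033667
db = Hb / gamma_b = 3.45 / 1.033667
db = 3.3376 m

3.3376


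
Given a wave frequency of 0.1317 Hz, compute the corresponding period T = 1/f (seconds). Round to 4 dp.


T = 1 / f
T = 1 / 0.1317
T = 7.5930 s

7.5930


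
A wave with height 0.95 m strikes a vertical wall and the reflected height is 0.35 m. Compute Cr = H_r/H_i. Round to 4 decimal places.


Cr = H_r / H_i
Cr = 0.35 / 0.95
Cr = 0.3684

0.3684


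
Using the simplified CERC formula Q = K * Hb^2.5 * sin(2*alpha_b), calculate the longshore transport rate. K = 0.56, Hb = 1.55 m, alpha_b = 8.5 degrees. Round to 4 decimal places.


Q = K * Hb^2.5 * sin(2 * alpha_b)
Hb^2.5 = 1.55^2.5 = 2.991088
sin(2 * 8.5) = sin(17.0) = 0.292372
Q = 0.56 * 2.991088 * 0.292372
Q = 0.4897 m^3/s

0.4897


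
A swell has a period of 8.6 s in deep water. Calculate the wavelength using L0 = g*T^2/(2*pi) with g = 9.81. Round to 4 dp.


L0 = g * T^2 / (2 * pi)
L0 = 9.81 * 8.6^2 / (2 * pi)
L0 = 9.81 * 73.9600 / 6.28319
L0 = 725.5476 / 6.28319
L0 = 115.4745 m

115.4745


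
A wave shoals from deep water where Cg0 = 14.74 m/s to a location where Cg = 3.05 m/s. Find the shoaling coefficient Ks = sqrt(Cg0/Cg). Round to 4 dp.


Ks = sqrt(Cg0 / Cg)
Ks = sqrt(14.74 / 3.05)
Ks = sqrt(4.8328)
Ks = 2.1984

2.1984


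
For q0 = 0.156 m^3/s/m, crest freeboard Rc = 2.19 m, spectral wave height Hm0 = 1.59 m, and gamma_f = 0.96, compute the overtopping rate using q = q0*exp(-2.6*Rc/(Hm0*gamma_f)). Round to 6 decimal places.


q = q0 * exp(-2.6 * Rc / (Hm0 * gamma_f))
Exponent = -2.6 * 2.19 / (1.59 * 0.96)
= -2.6 * 2.19 / 1.5264
= -3.730346
exp(-3.730346) = 0.023985
q = 0.156 * 0.023985
q = 0.003742 m^3/s/m

0.003742


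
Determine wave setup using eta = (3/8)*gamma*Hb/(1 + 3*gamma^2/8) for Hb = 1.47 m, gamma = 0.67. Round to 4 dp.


eta = (3/8) * gamma * Hb / (1 + 3*gamma^2/8)
Numerator = (3/8) * 0.67 * 1.47 = 0.369338
Denominator = 1 + 3*0.67^2/8 = 1 + 0.168338 = 1.168338
eta = 0.369338 / 1.168338
eta = 0.3161 m

0.3161


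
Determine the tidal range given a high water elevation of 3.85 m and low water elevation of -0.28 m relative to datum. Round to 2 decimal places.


Tidal range = High water - Low water
Tidal range = 3.85 - (-0.28)
Tidal range = 4.13 m

4.13


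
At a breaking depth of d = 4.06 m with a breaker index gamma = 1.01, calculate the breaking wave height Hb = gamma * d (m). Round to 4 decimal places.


Hb = gamma * d
Hb = 1.01 * 4.06
Hb = 4.1006 m

4.1006


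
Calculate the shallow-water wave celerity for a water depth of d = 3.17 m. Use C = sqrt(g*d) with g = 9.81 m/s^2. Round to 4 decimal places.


Using the shallow-water approximation:
C = sqrt(g * d) = sqrt(9.81 * 3.17)
C = sqrt(31.0977)
C = 5.5765 m/s

5.5765


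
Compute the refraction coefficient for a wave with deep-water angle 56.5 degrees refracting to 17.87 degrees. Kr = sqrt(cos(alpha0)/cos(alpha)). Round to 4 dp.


Kr = sqrt(cos(alpha0) / cos(alpha))
cos(56.5) = 0.551937
cos(17.87) = 0.951755
Kr = sqrt(0.551937 / 0.951755)
Kr = sqrt(0.579915)
Kr = 0.7615

0.7615


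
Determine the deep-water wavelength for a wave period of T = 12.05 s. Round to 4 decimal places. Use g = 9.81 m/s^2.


L0 = g * T^2 / (2 * pi)
L0 = 9.81 * 12.05^2 / (2 * pi)
L0 = 9.81 * 145.2025 / 6.28319
L0 = 1424.4365 / 6.28319
L0 = 226.7061 m

226.7061


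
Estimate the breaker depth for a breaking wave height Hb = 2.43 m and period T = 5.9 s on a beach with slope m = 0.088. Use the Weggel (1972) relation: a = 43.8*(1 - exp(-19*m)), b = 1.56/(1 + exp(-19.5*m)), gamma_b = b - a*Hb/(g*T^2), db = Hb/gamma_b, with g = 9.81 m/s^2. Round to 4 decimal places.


a = 43.8 * (1 - exp(-19 * m))
exp(-19 * 0.088) = exp(-1.6720) = 0.187871
a = 43.8 * (1 - 0.187871) = 35.571252
b = 1.56 / (1 + exp(-19.5 * m))
exp(-19.5 * 0.088) = exp(-1.7160) = 0.179784
b = 1.56 / (1 + 0.179784) = 1.322276
Hb / (g * T^2) = 2.43 / (9.81 * 5.9^2) = 2.43 / 341.4861 = 0.00711596
gamma_b = b - a * Hb/(g*T^2) = 1.322276 - 35.571252 * 0.00711596 = 1.069153
db = Hb / gamma_b = 2.43 / 1.069153
db = 2.2728 m

2.2728


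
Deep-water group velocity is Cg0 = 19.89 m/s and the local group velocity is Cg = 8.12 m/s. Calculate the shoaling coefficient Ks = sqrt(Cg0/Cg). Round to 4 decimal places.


Ks = sqrt(Cg0 / Cg)
Ks = sqrt(19.89 / 8.12)
Ks = sqrt(2.4495)
Ks = 1.5651

1.5651


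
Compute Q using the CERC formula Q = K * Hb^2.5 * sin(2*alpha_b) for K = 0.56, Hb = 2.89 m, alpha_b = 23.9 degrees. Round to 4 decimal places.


Q = K * Hb^2.5 * sin(2 * alpha_b)
Hb^2.5 = 2.89^2.5 = 14.198570
sin(2 * 23.9) = sin(47.8) = 0.740805
Q = 0.56 * 14.198570 * 0.740805
Q = 5.8903 m^3/s

5.8903


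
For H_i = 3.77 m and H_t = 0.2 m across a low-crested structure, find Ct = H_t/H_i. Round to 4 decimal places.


Ct = H_t / H_i
Ct = 0.2 / 3.77
Ct = 0.0531

0.0531


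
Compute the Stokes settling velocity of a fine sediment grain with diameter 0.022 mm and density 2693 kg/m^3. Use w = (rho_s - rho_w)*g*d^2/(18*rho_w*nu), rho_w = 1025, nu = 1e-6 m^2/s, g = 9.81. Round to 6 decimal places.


w = (rho_s - rho_w) * g * d^2 / (18 * rho_w * nu)
d = 0.022 mm = 0.000022 m
rho_s - rho_w = 2693 - 1025 = 1668
Numerator = 1668 * 9.81 * (0.000022)^2 = 0.000007919731
Denominator = 18 * 1025 * 1e-6 = 0.018450
w = 0.000429 m/s

0.000429


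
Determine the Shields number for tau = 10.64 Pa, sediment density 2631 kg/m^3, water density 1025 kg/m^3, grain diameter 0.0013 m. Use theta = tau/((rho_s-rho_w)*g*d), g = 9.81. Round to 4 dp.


theta = tau / ((rho_s - rho_w) * g * d)
rho_s - rho_w = 2631 - 1025 = 1606
Denominator = 1606 * 9.81 * 0.0013 = 20.481318
theta = 10.64 / 20.481318
theta = 0.5195

0.5195


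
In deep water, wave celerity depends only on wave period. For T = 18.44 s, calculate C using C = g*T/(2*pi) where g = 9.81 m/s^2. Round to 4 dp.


We use the deep-water celerity formula:
C = g * T / (2 * pi)
C = 9.81 * 18.44 / (2 * 3.14159...)
C = 180.896400 / 6.283185
C = 28.7906 m/s

28.7906


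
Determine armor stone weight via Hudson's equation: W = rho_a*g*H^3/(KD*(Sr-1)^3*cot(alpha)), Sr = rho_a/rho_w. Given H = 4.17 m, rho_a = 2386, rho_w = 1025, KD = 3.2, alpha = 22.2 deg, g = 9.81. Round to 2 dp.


Sr = rho_a / rho_w = 2386 / 1025 = 2.327805
(Sr - 1) = 1.327805
(Sr - 1)^3 = 2.341007
cot(22.2) = 1 / tan(22.2) = 1 / 0.408092 = 2.450425
Numerator = 2386 * 9.81 * 4.17^3 = 1697257.0122
Denominator = 3.2 * 2.341007 * 2.450425 = 18.356683
W = 1697257.0122 / 18.356683
W = 92459.90 N

92459.90


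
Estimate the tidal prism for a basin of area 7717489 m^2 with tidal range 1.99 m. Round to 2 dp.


Tidal prism = Area * Tidal range
P = 7717489 * 1.99
P = 15357803.11 m^3

15357803.11


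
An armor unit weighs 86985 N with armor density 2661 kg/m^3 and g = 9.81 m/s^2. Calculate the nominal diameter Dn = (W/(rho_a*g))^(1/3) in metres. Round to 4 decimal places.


V = W / (rho_a * g)
V = 86985 / (2661 * 9.81)
V = 86985 / 26104.41
V = 3.332196 m^3
Dn = V^(1/3) = 3.332196^(1/3)
Dn = 1.4936 m

1.4936


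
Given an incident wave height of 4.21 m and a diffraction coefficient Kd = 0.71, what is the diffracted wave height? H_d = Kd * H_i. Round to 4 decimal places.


H_d = Kd * H_i
H_d = 0.71 * 4.21
H_d = 2.9891 m

2.9891


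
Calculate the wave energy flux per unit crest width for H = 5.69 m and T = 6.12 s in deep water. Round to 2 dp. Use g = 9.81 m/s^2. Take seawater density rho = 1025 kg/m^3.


P = rho * g^2 * H^2 * T / (32 * pi)
P = 1025 * 9.81^2 * 5.69^2 * 6.12 / (32 * pi)
P = 1025 * 96.2361 * 32.3761 * 6.12 / 100.53096
P = 194418.68 W/m

194418.68


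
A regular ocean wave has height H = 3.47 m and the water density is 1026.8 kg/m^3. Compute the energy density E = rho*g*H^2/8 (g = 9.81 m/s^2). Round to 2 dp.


E = (1/8) * rho * g * H^2
E = (1/8) * 1026.8 * 9.81 * 3.47^2
E = 0.125 * 1026.8 * 9.81 * 12.0409
E = 15160.86 J/m^2

15160.86


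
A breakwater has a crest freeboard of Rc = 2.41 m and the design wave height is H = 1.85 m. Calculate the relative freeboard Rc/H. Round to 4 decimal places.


Relative freeboard = Rc / H
= 2.41 / 1.85
= 1.3027

1.3027


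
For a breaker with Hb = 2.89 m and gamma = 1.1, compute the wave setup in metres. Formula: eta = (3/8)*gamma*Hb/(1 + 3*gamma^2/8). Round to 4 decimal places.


eta = (3/8) * gamma * Hb / (1 + 3*gamma^2/8)
Numerator = (3/8) * 1.1 * 2.89 = 1.192125
Denominator = 1 + 3*1.1^2/8 = 1 + 0.453750 = 1.453750
eta = 1.192125 / 1.453750
eta = 0.8200 m

0.8200


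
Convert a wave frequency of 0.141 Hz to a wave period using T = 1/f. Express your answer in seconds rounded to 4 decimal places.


T = 1 / f
T = 1 / 0.141
T = 7.0922 s

7.0922


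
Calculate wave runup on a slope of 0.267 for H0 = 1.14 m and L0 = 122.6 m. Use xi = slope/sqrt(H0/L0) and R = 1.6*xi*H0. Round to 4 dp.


xi = slope / sqrt(H0/L0)
H0/L0 = 1.14/122.6 = 0.009299
sqrt(0.009299) = 0.096429
xi = 0.267 / 0.096429 = 2.768880
R = 1.6 * xi * H0 = 1.6 * 2.768880 * 1.14
R = 5.0504 m

5.0504


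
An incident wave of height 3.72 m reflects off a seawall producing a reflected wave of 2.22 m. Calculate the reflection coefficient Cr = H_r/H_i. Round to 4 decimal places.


Cr = H_r / H_i
Cr = 2.22 / 3.72
Cr = 0.5968

0.5968


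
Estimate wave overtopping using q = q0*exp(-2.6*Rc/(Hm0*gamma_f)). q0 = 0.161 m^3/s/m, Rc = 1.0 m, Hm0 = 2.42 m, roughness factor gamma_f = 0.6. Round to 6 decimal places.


q = q0 * exp(-2.6 * Rc / (Hm0 * gamma_f))
Exponent = -2.6 * 1.0 / (2.42 * 0.6)
= -2.6 * 1.0 / 1.4520
= -1.790634
exp(-1.790634) = 0.166854
q = 0.161 * 0.166854
q = 0.026864 m^3/s/m

0.026864


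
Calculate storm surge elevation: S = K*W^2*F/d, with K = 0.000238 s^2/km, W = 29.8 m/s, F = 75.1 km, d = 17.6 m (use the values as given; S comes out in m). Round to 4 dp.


S = K * W^2 * F / d
W^2 = 29.8^2 = 888.04
S = 0.000238 * 888.04 * 75.1 / 17.6
Numerator = 0.000238 * 888.04 * 75.1 = 15.872649
S = 15.872649 / 17.6 = 0.9019 m

0.9019


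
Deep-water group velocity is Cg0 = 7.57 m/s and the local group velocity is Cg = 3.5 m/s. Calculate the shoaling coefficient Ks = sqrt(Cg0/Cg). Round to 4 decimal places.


Ks = sqrt(Cg0 / Cg)
Ks = sqrt(7.57 / 3.5)
Ks = sqrt(2.1629)
Ks = 1.4707

1.4707


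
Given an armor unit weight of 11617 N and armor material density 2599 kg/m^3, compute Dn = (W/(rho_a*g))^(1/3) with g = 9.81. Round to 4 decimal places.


V = W / (rho_a * g)
V = 11617 / (2599 * 9.81)
V = 11617 / 25496.19
V = 0.455637 m^3
Dn = V^(1/3) = 0.455637^(1/3)
Dn = 0.7695 m

0.7695


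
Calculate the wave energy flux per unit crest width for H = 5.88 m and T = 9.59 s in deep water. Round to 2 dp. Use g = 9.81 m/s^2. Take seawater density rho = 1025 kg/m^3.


P = rho * g^2 * H^2 * T / (32 * pi)
P = 1025 * 9.81^2 * 5.88^2 * 9.59 / (32 * pi)
P = 1025 * 96.2361 * 34.5744 * 9.59 / 100.53096
P = 325338.37 W/m

325338.37


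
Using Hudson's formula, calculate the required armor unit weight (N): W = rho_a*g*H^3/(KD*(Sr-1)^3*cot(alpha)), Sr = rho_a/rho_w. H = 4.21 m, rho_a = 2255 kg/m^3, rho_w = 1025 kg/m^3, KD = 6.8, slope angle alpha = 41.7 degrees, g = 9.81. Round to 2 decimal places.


Sr = rho_a / rho_w = 2255 / 1025 = 2.200000
(Sr - 1) = 1.200000
(Sr - 1)^3 = 1.728000
cot(41.7) = 1 / tan(41.7) = 1 / 0.890967 = 1.122375
Numerator = 2255 * 9.81 * 4.21^3 = 1650676.0159
Denominator = 6.8 * 1.728000 * 1.122375 = 13.188360
W = 1650676.0159 / 13.188360
W = 125161.58 N

125161.58


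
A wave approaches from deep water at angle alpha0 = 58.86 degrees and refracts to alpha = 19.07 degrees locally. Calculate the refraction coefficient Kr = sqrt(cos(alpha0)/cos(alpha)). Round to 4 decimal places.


Kr = sqrt(cos(alpha0) / cos(alpha))
cos(58.86) = 0.517131
cos(19.07) = 0.945120
Kr = sqrt(0.517131 / 0.945120)
Kr = sqrt(0.547159)
Kr = 0.7397

0.7397


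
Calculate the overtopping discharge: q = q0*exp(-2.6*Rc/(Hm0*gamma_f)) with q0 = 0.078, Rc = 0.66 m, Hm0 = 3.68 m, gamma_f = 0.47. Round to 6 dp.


q = q0 * exp(-2.6 * Rc / (Hm0 * gamma_f))
Exponent = -2.6 * 0.66 / (3.68 * 0.47)
= -2.6 * 0.66 / 1.7296
= -0.992137
exp(-0.992137) = 0.370784
q = 0.078 * 0.370784
q = 0.028921 m^3/s/m

0.028921


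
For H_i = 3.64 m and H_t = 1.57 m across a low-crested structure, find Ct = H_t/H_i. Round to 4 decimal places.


Ct = H_t / H_i
Ct = 1.57 / 3.64
Ct = 0.4313

0.4313


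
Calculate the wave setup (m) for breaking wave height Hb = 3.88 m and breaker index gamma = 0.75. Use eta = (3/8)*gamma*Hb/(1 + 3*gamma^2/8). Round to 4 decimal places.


eta = (3/8) * gamma * Hb / (1 + 3*gamma^2/8)
Numerator = (3/8) * 0.75 * 3.88 = 1.091250
Denominator = 1 + 3*0.75^2/8 = 1 + 0.210938 = 1.210938
eta = 1.091250 / 1.210938
eta = 0.9012 m

0.9012


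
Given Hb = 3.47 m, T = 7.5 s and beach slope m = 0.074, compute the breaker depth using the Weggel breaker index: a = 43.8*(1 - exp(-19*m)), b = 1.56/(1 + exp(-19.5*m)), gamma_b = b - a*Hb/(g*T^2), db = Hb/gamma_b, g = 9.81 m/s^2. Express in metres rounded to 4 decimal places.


a = 43.8 * (1 - exp(-19 * m))
exp(-19 * 0.074) = exp(-1.4060) = 0.245122
a = 43.8 * (1 - 0.245122) = 33.063665
b = 1.56 / (1 + exp(-19.5 * m))
exp(-19.5 * 0.074) = exp(-1.4430) = 0.236218
b = 1.56 / (1 + 0.236218) = 1.261913
Hb / (g * T^2) = 3.47 / (9.81 * 7.5^2) = 3.47 / 551.8125 = 0.00628837
gamma_b = b - a * Hb/(g*T^2) = 1.261913 - 33.063665 * 0.00628837 = 1.053997
db = Hb / gamma_b = 3.47 / 1.053997
db = 3.2922 m

3.2922


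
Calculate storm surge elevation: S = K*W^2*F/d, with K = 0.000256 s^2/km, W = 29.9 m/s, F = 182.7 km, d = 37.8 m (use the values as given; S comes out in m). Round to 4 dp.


S = K * W^2 * F / d
W^2 = 29.9^2 = 894.01
S = 0.000256 * 894.01 * 182.7 / 37.8
Numerator = 0.000256 * 894.01 * 182.7 = 41.813921
S = 41.813921 / 37.8 = 1.1062 m

1.1062


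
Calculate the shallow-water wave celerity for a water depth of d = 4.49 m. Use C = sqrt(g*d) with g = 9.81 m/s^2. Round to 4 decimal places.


Using the shallow-water approximation:
C = sqrt(g * d) = sqrt(9.81 * 4.49)
C = sqrt(44.0469)
C = 6.6368 m/s

6.6368


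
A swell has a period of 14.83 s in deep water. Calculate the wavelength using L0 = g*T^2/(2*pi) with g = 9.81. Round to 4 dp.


L0 = g * T^2 / (2 * pi)
L0 = 9.81 * 14.83^2 / (2 * pi)
L0 = 9.81 * 219.9289 / 6.28319
L0 = 2157.5025 / 6.28319
L0 = 343.3772 m

343.3772


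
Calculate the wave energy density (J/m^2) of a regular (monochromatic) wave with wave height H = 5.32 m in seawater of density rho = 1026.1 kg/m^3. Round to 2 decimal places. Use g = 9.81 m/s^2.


E = (1/8) * rho * g * H^2
E = (1/8) * 1026.1 * 9.81 * 5.32^2
E = 0.125 * 1026.1 * 9.81 * 28.3024
E = 35611.64 J/m^2

35611.64


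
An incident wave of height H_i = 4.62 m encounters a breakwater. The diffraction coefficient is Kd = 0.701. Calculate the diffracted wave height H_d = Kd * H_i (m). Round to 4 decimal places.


H_d = Kd * H_i
H_d = 0.701 * 4.62
H_d = 3.2386 m

3.2386


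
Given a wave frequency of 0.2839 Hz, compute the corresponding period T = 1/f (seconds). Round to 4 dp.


T = 1 / f
T = 1 / 0.2839
T = 3.5224 s

3.5224


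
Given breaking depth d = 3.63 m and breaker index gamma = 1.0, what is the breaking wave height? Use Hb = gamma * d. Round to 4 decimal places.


Hb = gamma * d
Hb = 1.0 * 3.63
Hb = 3.6300 m

3.6300


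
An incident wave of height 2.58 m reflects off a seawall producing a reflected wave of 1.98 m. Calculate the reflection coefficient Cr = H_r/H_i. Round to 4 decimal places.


Cr = H_r / H_i
Cr = 1.98 / 2.58
Cr = 0.7674

0.7674


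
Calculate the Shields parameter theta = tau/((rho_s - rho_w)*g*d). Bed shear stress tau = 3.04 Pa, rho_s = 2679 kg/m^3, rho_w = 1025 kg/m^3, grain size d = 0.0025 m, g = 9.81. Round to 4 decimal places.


theta = tau / ((rho_s - rho_w) * g * d)
rho_s - rho_w = 2679 - 1025 = 1654
Denominator = 1654 * 9.81 * 0.0025 = 40.564350
theta = 3.04 / 40.564350
theta = 0.0749

0.0749


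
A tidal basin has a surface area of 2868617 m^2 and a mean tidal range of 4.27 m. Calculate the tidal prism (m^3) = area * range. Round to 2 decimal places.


Tidal prism = Area * Tidal range
P = 2868617 * 4.27
P = 12248994.59 m^3

12248994.59


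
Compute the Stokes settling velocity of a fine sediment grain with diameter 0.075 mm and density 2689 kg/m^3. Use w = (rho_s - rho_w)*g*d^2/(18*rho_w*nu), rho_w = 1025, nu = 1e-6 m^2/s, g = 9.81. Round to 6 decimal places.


w = (rho_s - rho_w) * g * d^2 / (18 * rho_w * nu)
d = 0.075 mm = 0.000075 m
rho_s - rho_w = 2689 - 1025 = 1664
Numerator = 1664 * 9.81 * (0.000075)^2 = 0.000091821600
Denominator = 18 * 1025 * 1e-6 = 0.018450
w = 0.004977 m/s

0.004977


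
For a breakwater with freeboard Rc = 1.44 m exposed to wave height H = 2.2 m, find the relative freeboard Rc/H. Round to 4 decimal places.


Relative freeboard = Rc / H
= 1.44 / 2.2
= 0.6545

0.6545


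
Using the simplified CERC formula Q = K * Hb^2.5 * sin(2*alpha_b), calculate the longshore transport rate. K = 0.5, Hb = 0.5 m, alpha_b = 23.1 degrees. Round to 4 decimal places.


Q = K * Hb^2.5 * sin(2 * alpha_b)
Hb^2.5 = 0.5^2.5 = 0.176777
sin(2 * 23.1) = sin(46.2) = 0.721760
Q = 0.5 * 0.176777 * 0.721760
Q = 0.0638 m^3/s

0.0638


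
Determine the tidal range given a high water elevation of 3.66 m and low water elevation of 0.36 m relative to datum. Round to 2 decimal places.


Tidal range = High water - Low water
Tidal range = 3.66 - (0.36)
Tidal range = 3.30 m

3.30


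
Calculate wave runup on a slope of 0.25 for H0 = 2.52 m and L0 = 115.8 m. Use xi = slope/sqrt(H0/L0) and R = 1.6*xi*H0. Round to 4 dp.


xi = slope / sqrt(H0/L0)
H0/L0 = 2.52/115.8 = 0.021762
sqrt(0.021762) = 0.147518
xi = 0.25 / 0.147518 = 1.694705
R = 1.6 * xi * H0 = 1.6 * 1.694705 * 2.52
R = 6.8330 m

6.8330


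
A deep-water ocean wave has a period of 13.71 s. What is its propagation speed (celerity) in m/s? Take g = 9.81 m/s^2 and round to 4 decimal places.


We use the deep-water celerity formula:
C = g * T / (2 * pi)
C = 9.81 * 13.71 / (2 * 3.14159...)
C = 134.495100 / 6.283185
C = 21.4056 m/s

21.4056


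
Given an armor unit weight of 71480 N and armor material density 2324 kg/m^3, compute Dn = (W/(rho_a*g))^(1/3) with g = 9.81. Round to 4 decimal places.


V = W / (rho_a * g)
V = 71480 / (2324 * 9.81)
V = 71480 / 22798.44
V = 3.135302 m^3
Dn = V^(1/3) = 3.135302^(1/3)
Dn = 1.4636 m

1.4636


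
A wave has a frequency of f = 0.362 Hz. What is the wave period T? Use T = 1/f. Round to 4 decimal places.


T = 1 / f
T = 1 / 0.362
T = 2.7624 s

2.7624


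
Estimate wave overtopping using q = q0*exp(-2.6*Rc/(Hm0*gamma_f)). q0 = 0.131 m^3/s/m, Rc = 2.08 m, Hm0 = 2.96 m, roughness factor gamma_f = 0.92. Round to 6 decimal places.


q = q0 * exp(-2.6 * Rc / (Hm0 * gamma_f))
Exponent = -2.6 * 2.08 / (2.96 * 0.92)
= -2.6 * 2.08 / 2.7232
= -1.985899
exp(-1.985899) = 0.137257
q = 0.131 * 0.137257
q = 0.017981 m^3/s/m

0.017981


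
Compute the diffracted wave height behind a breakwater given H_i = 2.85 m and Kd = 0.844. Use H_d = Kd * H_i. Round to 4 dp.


H_d = Kd * H_i
H_d = 0.844 * 2.85
H_d = 2.4054 m

2.4054


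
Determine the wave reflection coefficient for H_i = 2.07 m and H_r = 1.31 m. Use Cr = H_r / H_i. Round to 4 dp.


Cr = H_r / H_i
Cr = 1.31 / 2.07
Cr = 0.6329

0.6329


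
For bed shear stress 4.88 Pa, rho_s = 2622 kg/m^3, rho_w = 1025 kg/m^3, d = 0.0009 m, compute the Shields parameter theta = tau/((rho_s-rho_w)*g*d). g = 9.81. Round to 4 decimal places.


theta = tau / ((rho_s - rho_w) * g * d)
rho_s - rho_w = 2622 - 1025 = 1597
Denominator = 1597 * 9.81 * 0.0009 = 14.099913
theta = 4.88 / 14.099913
theta = 0.3461

0.3461


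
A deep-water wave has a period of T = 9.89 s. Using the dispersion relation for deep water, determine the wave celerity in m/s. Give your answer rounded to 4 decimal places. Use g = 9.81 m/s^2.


We use the deep-water celerity formula:
C = g * T / (2 * pi)
C = 9.81 * 9.89 / (2 * 3.14159...)
C = 97.020900 / 6.283185
C = 15.4414 m/s

15.4414


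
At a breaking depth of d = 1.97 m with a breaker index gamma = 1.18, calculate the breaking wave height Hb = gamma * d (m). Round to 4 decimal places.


Hb = gamma * d
Hb = 1.18 * 1.97
Hb = 2.3246 m

2.3246


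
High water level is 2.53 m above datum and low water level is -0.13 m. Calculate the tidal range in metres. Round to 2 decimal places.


Tidal range = High water - Low water
Tidal range = 2.53 - (-0.13)
Tidal range = 2.66 m

2.66


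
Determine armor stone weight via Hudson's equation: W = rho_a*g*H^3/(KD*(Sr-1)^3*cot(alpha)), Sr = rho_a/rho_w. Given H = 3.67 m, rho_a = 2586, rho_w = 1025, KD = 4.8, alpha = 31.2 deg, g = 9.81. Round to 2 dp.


Sr = rho_a / rho_w = 2586 / 1025 = 2.522927
(Sr - 1) = 1.522927
(Sr - 1)^3 = 3.532134
cot(31.2) = 1 / tan(31.2) = 1 / 0.605622 = 1.651196
Numerator = 2586 * 9.81 * 3.67^3 = 1253994.7570
Denominator = 4.8 * 3.532134 * 1.651196 = 27.994779
W = 1253994.7570 / 27.994779
W = 44793.88 N

44793.88


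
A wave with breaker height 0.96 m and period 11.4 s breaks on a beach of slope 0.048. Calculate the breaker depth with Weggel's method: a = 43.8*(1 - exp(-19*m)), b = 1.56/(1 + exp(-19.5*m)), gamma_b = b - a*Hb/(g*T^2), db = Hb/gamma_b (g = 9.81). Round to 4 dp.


a = 43.8 * (1 - exp(-19 * m))
exp(-19 * 0.048) = exp(-0.9120) = 0.401720
a = 43.8 * (1 - 0.401720) = 26.204665
b = 1.56 / (1 + exp(-19.5 * m))
exp(-19.5 * 0.048) = exp(-0.9360) = 0.392193
b = 1.56 / (1 + 0.392193) = 1.120534
Hb / (g * T^2) = 0.96 / (9.81 * 11.4^2) = 0.96 / 1274.9076 = 0.00075300
gamma_b = b - a * Hb/(g*T^2) = 1.120534 - 26.204665 * 0.00075300 = 1.100802
db = Hb / gamma_b = 0.96 / 1.100802
db = 0.8721 m

0.8721


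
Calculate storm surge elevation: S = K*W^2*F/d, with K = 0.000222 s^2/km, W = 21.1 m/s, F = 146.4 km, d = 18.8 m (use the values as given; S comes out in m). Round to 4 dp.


S = K * W^2 * F / d
W^2 = 21.1^2 = 445.21
S = 0.000222 * 445.21 * 146.4 / 18.8
Numerator = 0.000222 * 445.21 * 146.4 = 14.469681
S = 14.469681 / 18.8 = 0.7697 m

0.7697


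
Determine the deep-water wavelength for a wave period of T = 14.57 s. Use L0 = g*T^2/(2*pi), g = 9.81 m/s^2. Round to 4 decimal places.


L0 = g * T^2 / (2 * pi)
L0 = 9.81 * 14.57^2 / (2 * pi)
L0 = 9.81 * 212.2849 / 6.28319
L0 = 2082.5149 / 6.28319
L0 = 331.4425 m

331.4425


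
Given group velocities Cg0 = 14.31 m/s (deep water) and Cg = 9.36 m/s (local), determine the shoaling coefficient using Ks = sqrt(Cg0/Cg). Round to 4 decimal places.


Ks = sqrt(Cg0 / Cg)
Ks = sqrt(14.31 / 9.36)
Ks = sqrt(1.5288)
Ks = 1.2365

1.2365


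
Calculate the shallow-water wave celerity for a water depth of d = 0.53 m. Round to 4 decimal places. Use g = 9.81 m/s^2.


Using the shallow-water approximation:
C = sqrt(g * d) = sqrt(9.81 * 0.53)
C = sqrt(5.1993)
C = 2.2802 m/s

2.2802


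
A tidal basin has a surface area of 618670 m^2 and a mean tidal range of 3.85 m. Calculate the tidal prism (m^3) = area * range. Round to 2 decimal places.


Tidal prism = Area * Tidal range
P = 618670 * 3.85
P = 2381879.50 m^3

2381879.50


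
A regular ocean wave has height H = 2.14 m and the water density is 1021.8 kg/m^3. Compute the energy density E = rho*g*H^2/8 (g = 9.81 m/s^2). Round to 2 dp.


E = (1/8) * rho * g * H^2
E = (1/8) * 1021.8 * 9.81 * 2.14^2
E = 0.125 * 1021.8 * 9.81 * 4.5796
E = 5738.16 J/m^2

5738.16


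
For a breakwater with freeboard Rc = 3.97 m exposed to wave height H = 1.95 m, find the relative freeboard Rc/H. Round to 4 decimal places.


Relative freeboard = Rc / H
= 3.97 / 1.95
= 2.0359

2.0359


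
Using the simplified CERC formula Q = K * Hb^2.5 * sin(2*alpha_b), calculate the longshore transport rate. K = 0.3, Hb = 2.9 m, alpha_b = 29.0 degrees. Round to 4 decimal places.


Q = K * Hb^2.5 * sin(2 * alpha_b)
Hb^2.5 = 2.9^2.5 = 14.321714
sin(2 * 29.0) = sin(58.0) = 0.848048
Q = 0.3 * 14.321714 * 0.848048
Q = 3.6437 m^3/s

3.6437


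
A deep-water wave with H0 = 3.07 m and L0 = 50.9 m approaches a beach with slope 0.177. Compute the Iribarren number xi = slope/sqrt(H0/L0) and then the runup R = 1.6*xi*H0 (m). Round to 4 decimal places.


xi = slope / sqrt(H0/L0)
H0/L0 = 3.07/50.9 = 0.060314
sqrt(0.060314) = 0.245590
xi = 0.177 / 0.245590 = 0.720714
R = 1.6 * xi * H0 = 1.6 * 0.720714 * 3.07
R = 3.5401 m

3.5401


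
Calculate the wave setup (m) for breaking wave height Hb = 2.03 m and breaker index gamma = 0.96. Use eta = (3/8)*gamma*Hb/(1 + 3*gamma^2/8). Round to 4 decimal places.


eta = (3/8) * gamma * Hb / (1 + 3*gamma^2/8)
Numerator = (3/8) * 0.96 * 2.03 = 0.730800
Denominator = 1 + 3*0.96^2/8 = 1 + 0.345600 = 1.345600
eta = 0.730800 / 1.345600
eta = 0.5431 m

0.5431


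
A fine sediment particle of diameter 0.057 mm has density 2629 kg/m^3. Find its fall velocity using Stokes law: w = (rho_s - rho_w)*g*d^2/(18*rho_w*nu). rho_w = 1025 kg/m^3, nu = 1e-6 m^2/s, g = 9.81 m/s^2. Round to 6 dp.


w = (rho_s - rho_w) * g * d^2 / (18 * rho_w * nu)
d = 0.057 mm = 0.000057 m
rho_s - rho_w = 2629 - 1025 = 1604
Numerator = 1604 * 9.81 * (0.000057)^2 = 0.000051123795
Denominator = 18 * 1025 * 1e-6 = 0.018450
w = 0.002771 m/s

0.002771


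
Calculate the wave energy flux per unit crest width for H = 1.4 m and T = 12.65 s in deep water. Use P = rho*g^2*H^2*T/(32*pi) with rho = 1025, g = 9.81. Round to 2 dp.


P = rho * g^2 * H^2 * T / (32 * pi)
P = 1025 * 9.81^2 * 1.4^2 * 12.65 / (32 * pi)
P = 1025 * 96.2361 * 1.9600 * 12.65 / 100.53096
P = 24328.12 W/m

24328.12


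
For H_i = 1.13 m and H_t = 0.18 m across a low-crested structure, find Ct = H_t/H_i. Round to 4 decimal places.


Ct = H_t / H_i
Ct = 0.18 / 1.13
Ct = 0.1593

0.1593


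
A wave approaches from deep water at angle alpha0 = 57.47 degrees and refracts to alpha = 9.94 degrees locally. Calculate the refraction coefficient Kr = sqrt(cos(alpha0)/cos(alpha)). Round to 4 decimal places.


Kr = sqrt(cos(alpha0) / cos(alpha))
cos(57.47) = 0.537741
cos(9.94) = 0.984989
Kr = sqrt(0.537741 / 0.984989)
Kr = sqrt(0.545936)
Kr = 0.7389

0.7389


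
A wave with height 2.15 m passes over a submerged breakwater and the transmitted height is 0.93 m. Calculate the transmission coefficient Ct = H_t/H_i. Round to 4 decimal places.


Ct = H_t / H_i
Ct = 0.93 / 2.15
Ct = 0.4326

0.4326


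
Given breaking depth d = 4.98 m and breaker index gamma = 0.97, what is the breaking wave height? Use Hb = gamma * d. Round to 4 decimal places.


Hb = gamma * d
Hb = 0.97 * 4.98
Hb = 4.8306 m

4.8306


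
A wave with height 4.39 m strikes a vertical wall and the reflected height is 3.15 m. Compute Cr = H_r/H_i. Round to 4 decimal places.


Cr = H_r / H_i
Cr = 3.15 / 4.39
Cr = 0.7175

0.7175


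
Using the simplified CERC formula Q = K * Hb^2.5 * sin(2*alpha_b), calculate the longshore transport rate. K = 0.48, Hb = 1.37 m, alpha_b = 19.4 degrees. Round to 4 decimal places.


Q = K * Hb^2.5 * sin(2 * alpha_b)
Hb^2.5 = 1.37^2.5 = 2.196855
sin(2 * 19.4) = sin(38.8) = 0.626604
Q = 0.48 * 2.196855 * 0.626604
Q = 0.6607 m^3/s

0.6607


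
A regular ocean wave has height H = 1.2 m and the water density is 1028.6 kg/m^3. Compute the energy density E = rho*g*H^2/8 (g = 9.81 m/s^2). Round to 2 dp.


E = (1/8) * rho * g * H^2
E = (1/8) * 1028.6 * 9.81 * 1.2^2
E = 0.125 * 1028.6 * 9.81 * 1.4400
E = 1816.30 J/m^2

1816.30


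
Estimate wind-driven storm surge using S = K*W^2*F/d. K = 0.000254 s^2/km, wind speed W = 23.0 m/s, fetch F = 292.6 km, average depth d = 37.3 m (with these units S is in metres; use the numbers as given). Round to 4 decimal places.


S = K * W^2 * F / d
W^2 = 23.0^2 = 529.00
S = 0.000254 * 529.00 * 292.6 / 37.3
Numerator = 0.000254 * 529.00 * 292.6 = 39.315492
S = 39.315492 / 37.3 = 1.0540 m

1.0540


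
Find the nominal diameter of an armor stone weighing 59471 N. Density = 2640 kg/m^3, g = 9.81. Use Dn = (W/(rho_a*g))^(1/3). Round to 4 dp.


V = W / (rho_a * g)
V = 59471 / (2640 * 9.81)
V = 59471 / 25898.40
V = 2.296319 m^3
Dn = V^(1/3) = 2.296319^(1/3)
Dn = 1.3193 m

1.3193


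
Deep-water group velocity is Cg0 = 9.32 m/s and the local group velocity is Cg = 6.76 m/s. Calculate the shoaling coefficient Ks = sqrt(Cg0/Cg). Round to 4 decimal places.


Ks = sqrt(Cg0 / Cg)
Ks = sqrt(9.32 / 6.76)
Ks = sqrt(1.3787)
Ks = 1.1742

1.1742


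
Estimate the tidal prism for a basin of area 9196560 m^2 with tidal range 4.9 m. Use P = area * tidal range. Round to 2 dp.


Tidal prism = Area * Tidal range
P = 9196560 * 4.9
P = 45063144.00 m^3

45063144.00


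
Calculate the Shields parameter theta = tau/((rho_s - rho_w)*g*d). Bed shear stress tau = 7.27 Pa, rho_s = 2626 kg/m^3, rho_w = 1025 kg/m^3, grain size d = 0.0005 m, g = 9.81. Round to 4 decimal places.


theta = tau / ((rho_s - rho_w) * g * d)
rho_s - rho_w = 2626 - 1025 = 1601
Denominator = 1601 * 9.81 * 0.0005 = 7.852905
theta = 7.27 / 7.852905
theta = 0.9258

0.9258


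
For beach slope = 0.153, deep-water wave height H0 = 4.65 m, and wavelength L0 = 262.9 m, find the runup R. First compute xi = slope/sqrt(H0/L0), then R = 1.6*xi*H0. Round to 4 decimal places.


xi = slope / sqrt(H0/L0)
H0/L0 = 4.65/262.9 = 0.017687
sqrt(0.017687) = 0.132994
xi = 0.153 / 0.132994 = 1.150430
R = 1.6 * xi * H0 = 1.6 * 1.150430 * 4.65
R = 8.5592 m

8.5592


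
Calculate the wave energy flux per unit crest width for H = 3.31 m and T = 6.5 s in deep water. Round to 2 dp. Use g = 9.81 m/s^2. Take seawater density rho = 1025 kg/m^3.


P = rho * g^2 * H^2 * T / (32 * pi)
P = 1025 * 9.81^2 * 3.31^2 * 6.5 / (32 * pi)
P = 1025 * 96.2361 * 10.9561 * 6.5 / 100.53096
P = 69876.54 W/m

69876.54


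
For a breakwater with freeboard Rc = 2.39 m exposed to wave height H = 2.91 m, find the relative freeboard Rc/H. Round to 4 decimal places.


Relative freeboard = Rc / H
= 2.39 / 2.91
= 0.8213

0.8213


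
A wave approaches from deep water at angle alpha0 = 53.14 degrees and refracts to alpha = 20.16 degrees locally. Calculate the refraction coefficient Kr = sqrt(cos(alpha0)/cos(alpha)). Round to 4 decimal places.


Kr = sqrt(cos(alpha0) / cos(alpha))
cos(53.14) = 0.599862
cos(20.16) = 0.938734
Kr = sqrt(0.599862 / 0.938734)
Kr = sqrt(0.639012)
Kr = 0.7994

0.7994


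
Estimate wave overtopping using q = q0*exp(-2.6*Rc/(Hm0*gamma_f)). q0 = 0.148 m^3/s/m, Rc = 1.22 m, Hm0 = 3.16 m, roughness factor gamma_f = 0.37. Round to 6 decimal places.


q = q0 * exp(-2.6 * Rc / (Hm0 * gamma_f))
Exponent = -2.6 * 1.22 / (3.16 * 0.37)
= -2.6 * 1.22 / 1.1692
= -2.712966
exp(-2.712966) = 0.066340
q = 0.148 * 0.066340
q = 0.009818 m^3/s/m

0.009818


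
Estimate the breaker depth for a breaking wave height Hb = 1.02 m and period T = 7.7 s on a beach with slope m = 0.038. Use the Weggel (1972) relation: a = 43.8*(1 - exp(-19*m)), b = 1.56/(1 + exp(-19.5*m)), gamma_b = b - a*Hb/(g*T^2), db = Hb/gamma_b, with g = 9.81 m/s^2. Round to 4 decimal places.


a = 43.8 * (1 - exp(-19 * m))
exp(-19 * 0.038) = exp(-0.7220) = 0.485780
a = 43.8 * (1 - 0.485780) = 22.522848
b = 1.56 / (1 + exp(-19.5 * m))
exp(-19.5 * 0.038) = exp(-0.7410) = 0.476637
b = 1.56 / (1 + 0.476637) = 1.056455
Hb / (g * T^2) = 1.02 / (9.81 * 7.7^2) = 1.02 / 581.6349 = 0.00175368
gamma_b = b - a * Hb/(g*T^2) = 1.056455 - 22.522848 * 0.00175368 = 1.016957
db = Hb / gamma_b = 1.02 / 1.016957
db = 1.0030 m

1.0030


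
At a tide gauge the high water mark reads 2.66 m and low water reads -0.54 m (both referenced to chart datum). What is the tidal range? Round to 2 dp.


Tidal range = High water - Low water
Tidal range = 2.66 - (-0.54)
Tidal range = 3.20 m

3.20


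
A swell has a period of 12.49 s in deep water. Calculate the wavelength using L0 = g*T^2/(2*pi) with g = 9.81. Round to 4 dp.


L0 = g * T^2 / (2 * pi)
L0 = 9.81 * 12.49^2 / (2 * pi)
L0 = 9.81 * 156.0001 / 6.28319
L0 = 1530.3610 / 6.28319
L0 = 243.5645 m

243.5645


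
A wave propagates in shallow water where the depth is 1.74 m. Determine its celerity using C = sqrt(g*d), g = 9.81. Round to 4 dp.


Using the shallow-water approximation:
C = sqrt(g * d) = sqrt(9.81 * 1.74)
C = sqrt(17.0694)
C = 4.1315 m/s

4.1315


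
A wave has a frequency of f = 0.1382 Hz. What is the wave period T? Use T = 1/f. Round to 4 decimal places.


T = 1 / f
T = 1 / 0.1382
T = 7.2359 s

7.2359


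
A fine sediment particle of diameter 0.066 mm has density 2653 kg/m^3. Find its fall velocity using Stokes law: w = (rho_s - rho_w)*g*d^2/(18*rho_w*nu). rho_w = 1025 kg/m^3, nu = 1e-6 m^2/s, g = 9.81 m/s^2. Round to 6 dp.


w = (rho_s - rho_w) * g * d^2 / (18 * rho_w * nu)
d = 0.066 mm = 0.000066 m
rho_s - rho_w = 2653 - 1025 = 1628
Numerator = 1628 * 9.81 * (0.000066)^2 = 0.000069568282
Denominator = 18 * 1025 * 1e-6 = 0.018450
w = 0.003771 m/s

0.003771


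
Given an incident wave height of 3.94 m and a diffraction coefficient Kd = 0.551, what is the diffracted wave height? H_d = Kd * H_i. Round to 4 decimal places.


H_d = Kd * H_i
H_d = 0.551 * 3.94
H_d = 2.1709 m

2.1709


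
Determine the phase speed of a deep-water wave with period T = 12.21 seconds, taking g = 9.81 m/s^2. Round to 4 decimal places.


We use the deep-water celerity formula:
C = g * T / (2 * pi)
C = 9.81 * 12.21 / (2 * 3.14159...)
C = 119.780100 / 6.283185
C = 19.0636 m/s

19.0636


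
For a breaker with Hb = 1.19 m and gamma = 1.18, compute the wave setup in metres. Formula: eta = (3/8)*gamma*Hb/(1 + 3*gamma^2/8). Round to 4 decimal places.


eta = (3/8) * gamma * Hb / (1 + 3*gamma^2/8)
Numerator = (3/8) * 1.18 * 1.19 = 0.526575
Denominator = 1 + 3*1.18^2/8 = 1 + 0.522150 = 1.522150
eta = 0.526575 / 1.522150
eta = 0.3459 m

0.3459


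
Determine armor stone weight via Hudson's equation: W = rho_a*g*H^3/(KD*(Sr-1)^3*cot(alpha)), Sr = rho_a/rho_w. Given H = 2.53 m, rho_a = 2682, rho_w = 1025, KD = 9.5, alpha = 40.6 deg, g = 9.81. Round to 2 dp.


Sr = rho_a / rho_w = 2682 / 1025 = 2.616585
(Sr - 1) = 1.616585
(Sr - 1)^3 = 4.224701
cot(40.6) = 1 / tan(40.6) = 1 / 0.857104 = 1.166720
Numerator = 2682 * 9.81 * 2.53^3 = 426078.2295
Denominator = 9.5 * 4.224701 * 1.166720 = 46.825905
W = 426078.2295 / 46.825905
W = 9099.20 N

9099.20
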